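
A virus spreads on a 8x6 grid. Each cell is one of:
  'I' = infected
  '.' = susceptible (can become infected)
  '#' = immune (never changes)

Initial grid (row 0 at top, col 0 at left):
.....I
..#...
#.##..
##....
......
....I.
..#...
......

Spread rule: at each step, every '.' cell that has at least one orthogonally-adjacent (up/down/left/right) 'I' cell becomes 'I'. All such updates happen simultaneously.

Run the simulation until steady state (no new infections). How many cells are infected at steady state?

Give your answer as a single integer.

Step 0 (initial): 2 infected
Step 1: +6 new -> 8 infected
Step 2: +10 new -> 18 infected
Step 3: +9 new -> 27 infected
Step 4: +6 new -> 33 infected
Step 5: +5 new -> 38 infected
Step 6: +3 new -> 41 infected
Step 7: +0 new -> 41 infected

Answer: 41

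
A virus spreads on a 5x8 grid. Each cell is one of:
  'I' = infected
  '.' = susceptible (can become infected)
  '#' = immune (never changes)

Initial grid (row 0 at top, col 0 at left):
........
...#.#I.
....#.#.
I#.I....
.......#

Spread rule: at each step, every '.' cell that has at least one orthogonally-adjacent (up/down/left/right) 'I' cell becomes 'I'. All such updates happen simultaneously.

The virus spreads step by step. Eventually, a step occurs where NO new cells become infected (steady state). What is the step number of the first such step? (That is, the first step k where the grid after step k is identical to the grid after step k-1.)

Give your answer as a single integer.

Step 0 (initial): 3 infected
Step 1: +8 new -> 11 infected
Step 2: +10 new -> 21 infected
Step 3: +8 new -> 29 infected
Step 4: +5 new -> 34 infected
Step 5: +0 new -> 34 infected

Answer: 5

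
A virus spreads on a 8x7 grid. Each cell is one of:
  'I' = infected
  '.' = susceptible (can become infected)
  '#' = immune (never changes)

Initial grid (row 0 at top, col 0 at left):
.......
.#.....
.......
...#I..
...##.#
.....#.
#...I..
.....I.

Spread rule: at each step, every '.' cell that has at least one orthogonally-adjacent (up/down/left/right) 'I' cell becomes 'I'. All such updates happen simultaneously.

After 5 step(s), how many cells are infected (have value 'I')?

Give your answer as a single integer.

Step 0 (initial): 3 infected
Step 1: +7 new -> 10 infected
Step 2: +9 new -> 19 infected
Step 3: +9 new -> 28 infected
Step 4: +9 new -> 37 infected
Step 5: +7 new -> 44 infected

Answer: 44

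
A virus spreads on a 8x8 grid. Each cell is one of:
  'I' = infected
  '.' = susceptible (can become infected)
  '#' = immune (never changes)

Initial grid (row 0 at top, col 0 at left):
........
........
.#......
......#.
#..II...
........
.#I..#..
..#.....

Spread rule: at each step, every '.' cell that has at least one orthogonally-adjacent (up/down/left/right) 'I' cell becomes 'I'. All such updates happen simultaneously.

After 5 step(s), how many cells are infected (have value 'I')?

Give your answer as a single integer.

Step 0 (initial): 3 infected
Step 1: +8 new -> 11 infected
Step 2: +10 new -> 21 infected
Step 3: +9 new -> 30 infected
Step 4: +11 new -> 41 infected
Step 5: +9 new -> 50 infected

Answer: 50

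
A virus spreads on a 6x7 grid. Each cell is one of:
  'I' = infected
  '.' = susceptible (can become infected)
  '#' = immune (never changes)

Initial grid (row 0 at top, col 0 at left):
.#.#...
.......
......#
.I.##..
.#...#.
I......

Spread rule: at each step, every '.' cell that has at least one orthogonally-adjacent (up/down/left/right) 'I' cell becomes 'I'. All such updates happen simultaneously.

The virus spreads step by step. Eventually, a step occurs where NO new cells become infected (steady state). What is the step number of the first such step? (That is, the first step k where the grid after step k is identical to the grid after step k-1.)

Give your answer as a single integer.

Answer: 9

Derivation:
Step 0 (initial): 2 infected
Step 1: +5 new -> 7 infected
Step 2: +5 new -> 12 infected
Step 3: +5 new -> 17 infected
Step 4: +6 new -> 23 infected
Step 5: +3 new -> 26 infected
Step 6: +4 new -> 30 infected
Step 7: +4 new -> 34 infected
Step 8: +1 new -> 35 infected
Step 9: +0 new -> 35 infected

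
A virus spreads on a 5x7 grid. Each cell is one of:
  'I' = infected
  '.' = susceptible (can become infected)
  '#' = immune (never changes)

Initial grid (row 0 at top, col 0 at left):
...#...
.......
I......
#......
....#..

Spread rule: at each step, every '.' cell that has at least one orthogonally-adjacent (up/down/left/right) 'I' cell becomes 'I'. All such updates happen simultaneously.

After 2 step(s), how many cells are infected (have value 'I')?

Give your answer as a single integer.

Answer: 7

Derivation:
Step 0 (initial): 1 infected
Step 1: +2 new -> 3 infected
Step 2: +4 new -> 7 infected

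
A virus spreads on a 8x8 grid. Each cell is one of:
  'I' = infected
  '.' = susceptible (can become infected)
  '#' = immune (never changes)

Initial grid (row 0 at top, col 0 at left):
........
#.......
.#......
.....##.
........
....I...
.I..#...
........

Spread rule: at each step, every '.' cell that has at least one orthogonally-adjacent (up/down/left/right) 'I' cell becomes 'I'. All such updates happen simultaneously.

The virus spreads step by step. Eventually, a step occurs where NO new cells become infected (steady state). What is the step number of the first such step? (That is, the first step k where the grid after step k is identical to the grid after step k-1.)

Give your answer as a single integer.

Step 0 (initial): 2 infected
Step 1: +7 new -> 9 infected
Step 2: +11 new -> 20 infected
Step 3: +10 new -> 30 infected
Step 4: +9 new -> 39 infected
Step 5: +8 new -> 47 infected
Step 6: +5 new -> 52 infected
Step 7: +4 new -> 56 infected
Step 8: +2 new -> 58 infected
Step 9: +1 new -> 59 infected
Step 10: +0 new -> 59 infected

Answer: 10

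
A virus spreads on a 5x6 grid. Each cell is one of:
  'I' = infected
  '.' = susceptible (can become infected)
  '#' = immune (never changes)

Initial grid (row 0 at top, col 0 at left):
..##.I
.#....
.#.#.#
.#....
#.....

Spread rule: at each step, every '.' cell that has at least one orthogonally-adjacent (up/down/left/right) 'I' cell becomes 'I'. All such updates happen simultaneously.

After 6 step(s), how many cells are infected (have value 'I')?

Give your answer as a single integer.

Answer: 15

Derivation:
Step 0 (initial): 1 infected
Step 1: +2 new -> 3 infected
Step 2: +1 new -> 4 infected
Step 3: +2 new -> 6 infected
Step 4: +2 new -> 8 infected
Step 5: +4 new -> 12 infected
Step 6: +3 new -> 15 infected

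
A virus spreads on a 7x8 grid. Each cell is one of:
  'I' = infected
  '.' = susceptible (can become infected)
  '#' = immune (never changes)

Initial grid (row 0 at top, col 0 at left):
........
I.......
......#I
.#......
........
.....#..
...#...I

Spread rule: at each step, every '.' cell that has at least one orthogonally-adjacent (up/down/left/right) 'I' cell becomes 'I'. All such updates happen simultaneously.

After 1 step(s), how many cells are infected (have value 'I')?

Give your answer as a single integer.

Answer: 10

Derivation:
Step 0 (initial): 3 infected
Step 1: +7 new -> 10 infected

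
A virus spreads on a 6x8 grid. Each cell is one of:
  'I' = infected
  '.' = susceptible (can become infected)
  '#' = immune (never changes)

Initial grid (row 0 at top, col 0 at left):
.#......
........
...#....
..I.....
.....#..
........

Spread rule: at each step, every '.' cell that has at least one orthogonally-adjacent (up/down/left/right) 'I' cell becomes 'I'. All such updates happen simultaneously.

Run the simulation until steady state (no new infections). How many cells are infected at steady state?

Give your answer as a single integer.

Step 0 (initial): 1 infected
Step 1: +4 new -> 5 infected
Step 2: +7 new -> 12 infected
Step 3: +10 new -> 22 infected
Step 4: +7 new -> 29 infected
Step 5: +7 new -> 36 infected
Step 6: +5 new -> 41 infected
Step 7: +3 new -> 44 infected
Step 8: +1 new -> 45 infected
Step 9: +0 new -> 45 infected

Answer: 45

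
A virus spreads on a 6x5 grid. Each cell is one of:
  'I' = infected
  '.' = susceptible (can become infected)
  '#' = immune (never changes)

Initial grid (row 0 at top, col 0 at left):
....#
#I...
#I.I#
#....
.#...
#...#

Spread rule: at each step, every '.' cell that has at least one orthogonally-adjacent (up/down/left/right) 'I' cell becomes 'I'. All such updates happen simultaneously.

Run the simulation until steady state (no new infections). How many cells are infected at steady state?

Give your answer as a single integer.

Step 0 (initial): 3 infected
Step 1: +6 new -> 9 infected
Step 2: +7 new -> 16 infected
Step 3: +3 new -> 19 infected
Step 4: +1 new -> 20 infected
Step 5: +1 new -> 21 infected
Step 6: +0 new -> 21 infected

Answer: 21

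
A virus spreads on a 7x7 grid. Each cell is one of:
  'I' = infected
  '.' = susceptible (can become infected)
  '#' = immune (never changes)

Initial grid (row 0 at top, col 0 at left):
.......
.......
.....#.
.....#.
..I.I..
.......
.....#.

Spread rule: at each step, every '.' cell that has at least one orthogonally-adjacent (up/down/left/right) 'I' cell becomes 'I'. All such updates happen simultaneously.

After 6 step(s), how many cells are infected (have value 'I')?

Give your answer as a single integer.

Step 0 (initial): 2 infected
Step 1: +7 new -> 9 infected
Step 2: +11 new -> 20 infected
Step 3: +10 new -> 30 infected
Step 4: +9 new -> 39 infected
Step 5: +5 new -> 44 infected
Step 6: +2 new -> 46 infected

Answer: 46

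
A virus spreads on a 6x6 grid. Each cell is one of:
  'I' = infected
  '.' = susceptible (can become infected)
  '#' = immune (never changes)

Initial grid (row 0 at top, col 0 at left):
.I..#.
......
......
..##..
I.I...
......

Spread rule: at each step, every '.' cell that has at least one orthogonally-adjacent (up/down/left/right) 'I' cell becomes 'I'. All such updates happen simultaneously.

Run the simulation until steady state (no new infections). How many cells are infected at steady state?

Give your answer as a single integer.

Step 0 (initial): 3 infected
Step 1: +8 new -> 11 infected
Step 2: +9 new -> 20 infected
Step 3: +5 new -> 25 infected
Step 4: +5 new -> 30 infected
Step 5: +2 new -> 32 infected
Step 6: +1 new -> 33 infected
Step 7: +0 new -> 33 infected

Answer: 33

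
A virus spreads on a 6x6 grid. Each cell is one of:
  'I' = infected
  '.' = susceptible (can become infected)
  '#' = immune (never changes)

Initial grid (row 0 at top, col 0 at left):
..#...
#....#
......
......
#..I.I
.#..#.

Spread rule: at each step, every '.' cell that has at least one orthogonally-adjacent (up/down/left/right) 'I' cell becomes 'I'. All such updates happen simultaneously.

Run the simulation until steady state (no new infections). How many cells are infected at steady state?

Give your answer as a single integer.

Answer: 29

Derivation:
Step 0 (initial): 2 infected
Step 1: +6 new -> 8 infected
Step 2: +6 new -> 14 infected
Step 3: +4 new -> 18 infected
Step 4: +5 new -> 23 infected
Step 5: +3 new -> 26 infected
Step 6: +2 new -> 28 infected
Step 7: +1 new -> 29 infected
Step 8: +0 new -> 29 infected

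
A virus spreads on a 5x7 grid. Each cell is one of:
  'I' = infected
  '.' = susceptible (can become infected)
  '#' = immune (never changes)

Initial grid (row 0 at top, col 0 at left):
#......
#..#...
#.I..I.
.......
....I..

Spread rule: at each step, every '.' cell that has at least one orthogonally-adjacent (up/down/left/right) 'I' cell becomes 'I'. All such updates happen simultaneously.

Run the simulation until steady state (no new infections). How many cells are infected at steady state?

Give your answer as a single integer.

Answer: 31

Derivation:
Step 0 (initial): 3 infected
Step 1: +11 new -> 14 infected
Step 2: +10 new -> 24 infected
Step 3: +6 new -> 30 infected
Step 4: +1 new -> 31 infected
Step 5: +0 new -> 31 infected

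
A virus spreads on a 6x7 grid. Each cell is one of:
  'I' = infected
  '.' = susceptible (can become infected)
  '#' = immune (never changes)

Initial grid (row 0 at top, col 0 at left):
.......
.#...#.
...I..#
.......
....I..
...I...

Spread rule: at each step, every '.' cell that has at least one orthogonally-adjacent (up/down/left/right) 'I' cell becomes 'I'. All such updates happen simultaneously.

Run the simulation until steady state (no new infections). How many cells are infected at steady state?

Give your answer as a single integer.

Step 0 (initial): 3 infected
Step 1: +9 new -> 12 infected
Step 2: +11 new -> 23 infected
Step 3: +8 new -> 31 infected
Step 4: +5 new -> 36 infected
Step 5: +2 new -> 38 infected
Step 6: +1 new -> 39 infected
Step 7: +0 new -> 39 infected

Answer: 39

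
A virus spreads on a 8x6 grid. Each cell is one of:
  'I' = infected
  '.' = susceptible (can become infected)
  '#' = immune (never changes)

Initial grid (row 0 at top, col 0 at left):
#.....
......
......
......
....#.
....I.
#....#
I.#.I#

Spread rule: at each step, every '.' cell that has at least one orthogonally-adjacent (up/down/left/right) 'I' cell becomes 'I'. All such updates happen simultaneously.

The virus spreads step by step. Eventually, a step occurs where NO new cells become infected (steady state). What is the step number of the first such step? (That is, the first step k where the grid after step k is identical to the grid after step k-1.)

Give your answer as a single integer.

Answer: 9

Derivation:
Step 0 (initial): 3 infected
Step 1: +5 new -> 8 infected
Step 2: +5 new -> 13 infected
Step 3: +5 new -> 18 infected
Step 4: +6 new -> 24 infected
Step 5: +6 new -> 30 infected
Step 6: +6 new -> 36 infected
Step 7: +4 new -> 40 infected
Step 8: +2 new -> 42 infected
Step 9: +0 new -> 42 infected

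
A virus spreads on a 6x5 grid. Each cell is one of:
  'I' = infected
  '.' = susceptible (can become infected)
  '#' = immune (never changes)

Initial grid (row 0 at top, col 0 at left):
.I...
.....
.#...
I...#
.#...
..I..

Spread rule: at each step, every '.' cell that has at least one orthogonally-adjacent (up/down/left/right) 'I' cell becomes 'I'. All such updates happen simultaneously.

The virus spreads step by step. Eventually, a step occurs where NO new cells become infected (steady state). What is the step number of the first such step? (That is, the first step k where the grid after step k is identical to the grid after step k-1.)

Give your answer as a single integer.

Step 0 (initial): 3 infected
Step 1: +9 new -> 12 infected
Step 2: +7 new -> 19 infected
Step 3: +5 new -> 24 infected
Step 4: +2 new -> 26 infected
Step 5: +1 new -> 27 infected
Step 6: +0 new -> 27 infected

Answer: 6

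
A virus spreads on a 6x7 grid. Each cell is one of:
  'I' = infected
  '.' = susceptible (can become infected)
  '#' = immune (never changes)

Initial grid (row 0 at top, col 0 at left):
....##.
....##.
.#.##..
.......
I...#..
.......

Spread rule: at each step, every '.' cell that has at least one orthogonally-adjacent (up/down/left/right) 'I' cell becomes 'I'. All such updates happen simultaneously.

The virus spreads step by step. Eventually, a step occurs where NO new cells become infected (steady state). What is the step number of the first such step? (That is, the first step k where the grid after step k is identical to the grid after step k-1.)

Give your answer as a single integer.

Step 0 (initial): 1 infected
Step 1: +3 new -> 4 infected
Step 2: +4 new -> 8 infected
Step 3: +4 new -> 12 infected
Step 4: +5 new -> 17 infected
Step 5: +4 new -> 21 infected
Step 6: +4 new -> 25 infected
Step 7: +5 new -> 30 infected
Step 8: +2 new -> 32 infected
Step 9: +1 new -> 33 infected
Step 10: +1 new -> 34 infected
Step 11: +0 new -> 34 infected

Answer: 11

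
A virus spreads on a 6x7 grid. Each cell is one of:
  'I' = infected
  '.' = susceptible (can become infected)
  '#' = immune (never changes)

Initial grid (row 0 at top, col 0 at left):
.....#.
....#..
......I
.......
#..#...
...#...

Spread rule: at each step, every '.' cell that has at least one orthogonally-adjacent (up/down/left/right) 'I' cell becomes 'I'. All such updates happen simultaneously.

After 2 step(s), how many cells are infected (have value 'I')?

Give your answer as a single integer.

Step 0 (initial): 1 infected
Step 1: +3 new -> 4 infected
Step 2: +5 new -> 9 infected

Answer: 9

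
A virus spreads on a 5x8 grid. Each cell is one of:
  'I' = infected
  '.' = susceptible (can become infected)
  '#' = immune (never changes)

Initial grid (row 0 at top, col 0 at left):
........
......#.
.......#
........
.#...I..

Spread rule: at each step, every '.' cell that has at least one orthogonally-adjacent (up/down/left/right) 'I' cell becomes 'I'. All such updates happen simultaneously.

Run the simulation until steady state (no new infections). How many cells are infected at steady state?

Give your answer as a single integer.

Answer: 37

Derivation:
Step 0 (initial): 1 infected
Step 1: +3 new -> 4 infected
Step 2: +5 new -> 9 infected
Step 3: +6 new -> 15 infected
Step 4: +4 new -> 19 infected
Step 5: +5 new -> 24 infected
Step 6: +5 new -> 29 infected
Step 7: +5 new -> 34 infected
Step 8: +2 new -> 36 infected
Step 9: +1 new -> 37 infected
Step 10: +0 new -> 37 infected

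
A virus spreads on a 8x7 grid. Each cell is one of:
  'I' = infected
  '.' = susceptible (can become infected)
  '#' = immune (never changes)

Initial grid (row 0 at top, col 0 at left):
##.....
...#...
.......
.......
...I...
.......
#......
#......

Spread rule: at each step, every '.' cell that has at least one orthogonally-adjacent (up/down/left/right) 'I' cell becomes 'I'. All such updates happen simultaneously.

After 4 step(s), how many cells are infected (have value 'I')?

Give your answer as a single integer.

Answer: 36

Derivation:
Step 0 (initial): 1 infected
Step 1: +4 new -> 5 infected
Step 2: +8 new -> 13 infected
Step 3: +11 new -> 24 infected
Step 4: +12 new -> 36 infected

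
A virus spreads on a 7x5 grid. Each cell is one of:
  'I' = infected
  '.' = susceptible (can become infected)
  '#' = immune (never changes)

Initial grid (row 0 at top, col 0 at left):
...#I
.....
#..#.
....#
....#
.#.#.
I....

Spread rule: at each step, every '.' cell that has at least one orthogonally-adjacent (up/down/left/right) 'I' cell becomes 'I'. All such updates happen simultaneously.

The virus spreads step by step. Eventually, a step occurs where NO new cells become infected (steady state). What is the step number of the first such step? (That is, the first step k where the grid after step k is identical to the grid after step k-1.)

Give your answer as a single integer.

Answer: 7

Derivation:
Step 0 (initial): 2 infected
Step 1: +3 new -> 5 infected
Step 2: +4 new -> 9 infected
Step 3: +5 new -> 14 infected
Step 4: +6 new -> 20 infected
Step 5: +6 new -> 26 infected
Step 6: +2 new -> 28 infected
Step 7: +0 new -> 28 infected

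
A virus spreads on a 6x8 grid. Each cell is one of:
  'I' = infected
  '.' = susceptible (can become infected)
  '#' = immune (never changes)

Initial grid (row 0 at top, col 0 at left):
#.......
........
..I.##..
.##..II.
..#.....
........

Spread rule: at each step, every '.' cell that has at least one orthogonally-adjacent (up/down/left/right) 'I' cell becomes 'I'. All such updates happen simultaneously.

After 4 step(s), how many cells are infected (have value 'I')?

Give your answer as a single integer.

Step 0 (initial): 3 infected
Step 1: +8 new -> 11 infected
Step 2: +11 new -> 22 infected
Step 3: +11 new -> 33 infected
Step 4: +5 new -> 38 infected

Answer: 38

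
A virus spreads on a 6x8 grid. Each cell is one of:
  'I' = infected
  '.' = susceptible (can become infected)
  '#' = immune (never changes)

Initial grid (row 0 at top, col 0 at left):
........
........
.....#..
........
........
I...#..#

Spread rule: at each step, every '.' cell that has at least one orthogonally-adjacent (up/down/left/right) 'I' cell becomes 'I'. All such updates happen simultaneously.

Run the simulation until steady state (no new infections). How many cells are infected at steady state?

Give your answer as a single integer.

Answer: 45

Derivation:
Step 0 (initial): 1 infected
Step 1: +2 new -> 3 infected
Step 2: +3 new -> 6 infected
Step 3: +4 new -> 10 infected
Step 4: +4 new -> 14 infected
Step 5: +5 new -> 19 infected
Step 6: +5 new -> 24 infected
Step 7: +6 new -> 30 infected
Step 8: +5 new -> 35 infected
Step 9: +4 new -> 39 infected
Step 10: +3 new -> 42 infected
Step 11: +2 new -> 44 infected
Step 12: +1 new -> 45 infected
Step 13: +0 new -> 45 infected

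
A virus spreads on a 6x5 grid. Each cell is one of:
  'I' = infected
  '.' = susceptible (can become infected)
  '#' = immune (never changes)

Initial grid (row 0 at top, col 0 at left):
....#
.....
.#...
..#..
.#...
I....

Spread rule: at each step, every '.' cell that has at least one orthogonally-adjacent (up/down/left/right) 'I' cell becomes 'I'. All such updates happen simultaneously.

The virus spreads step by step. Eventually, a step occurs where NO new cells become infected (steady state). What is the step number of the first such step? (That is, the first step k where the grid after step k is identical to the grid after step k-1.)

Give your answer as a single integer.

Answer: 9

Derivation:
Step 0 (initial): 1 infected
Step 1: +2 new -> 3 infected
Step 2: +2 new -> 5 infected
Step 3: +4 new -> 9 infected
Step 4: +3 new -> 12 infected
Step 5: +4 new -> 16 infected
Step 6: +4 new -> 20 infected
Step 7: +4 new -> 24 infected
Step 8: +2 new -> 26 infected
Step 9: +0 new -> 26 infected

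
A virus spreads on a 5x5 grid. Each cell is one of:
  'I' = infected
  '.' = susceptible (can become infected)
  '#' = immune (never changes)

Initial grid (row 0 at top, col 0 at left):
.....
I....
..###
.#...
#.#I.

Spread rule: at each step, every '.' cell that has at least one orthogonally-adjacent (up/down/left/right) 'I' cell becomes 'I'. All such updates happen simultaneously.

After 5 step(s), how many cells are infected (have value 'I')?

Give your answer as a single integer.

Step 0 (initial): 2 infected
Step 1: +5 new -> 7 infected
Step 2: +6 new -> 13 infected
Step 3: +2 new -> 15 infected
Step 4: +2 new -> 17 infected
Step 5: +1 new -> 18 infected

Answer: 18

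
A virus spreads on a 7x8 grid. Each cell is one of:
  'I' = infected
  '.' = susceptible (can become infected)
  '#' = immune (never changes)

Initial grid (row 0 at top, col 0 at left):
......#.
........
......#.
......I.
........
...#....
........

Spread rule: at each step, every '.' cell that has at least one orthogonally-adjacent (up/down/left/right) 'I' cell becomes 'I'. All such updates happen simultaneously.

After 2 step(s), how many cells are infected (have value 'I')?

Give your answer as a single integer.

Step 0 (initial): 1 infected
Step 1: +3 new -> 4 infected
Step 2: +6 new -> 10 infected

Answer: 10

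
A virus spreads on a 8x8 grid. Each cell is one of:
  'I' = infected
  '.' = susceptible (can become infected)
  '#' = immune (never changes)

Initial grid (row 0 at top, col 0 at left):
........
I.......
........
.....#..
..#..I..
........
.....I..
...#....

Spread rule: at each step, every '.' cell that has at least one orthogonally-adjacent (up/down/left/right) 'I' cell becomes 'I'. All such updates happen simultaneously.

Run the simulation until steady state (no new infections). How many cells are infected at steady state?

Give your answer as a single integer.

Answer: 61

Derivation:
Step 0 (initial): 3 infected
Step 1: +9 new -> 12 infected
Step 2: +14 new -> 26 infected
Step 3: +13 new -> 39 infected
Step 4: +12 new -> 51 infected
Step 5: +7 new -> 58 infected
Step 6: +3 new -> 61 infected
Step 7: +0 new -> 61 infected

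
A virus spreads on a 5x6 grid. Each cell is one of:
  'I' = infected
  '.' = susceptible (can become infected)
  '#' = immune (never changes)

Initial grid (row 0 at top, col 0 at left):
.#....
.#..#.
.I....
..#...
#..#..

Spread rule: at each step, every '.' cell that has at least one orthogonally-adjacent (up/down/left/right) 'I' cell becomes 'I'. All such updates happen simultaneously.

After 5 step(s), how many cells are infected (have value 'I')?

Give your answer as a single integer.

Step 0 (initial): 1 infected
Step 1: +3 new -> 4 infected
Step 2: +5 new -> 9 infected
Step 3: +6 new -> 15 infected
Step 4: +3 new -> 18 infected
Step 5: +4 new -> 22 infected

Answer: 22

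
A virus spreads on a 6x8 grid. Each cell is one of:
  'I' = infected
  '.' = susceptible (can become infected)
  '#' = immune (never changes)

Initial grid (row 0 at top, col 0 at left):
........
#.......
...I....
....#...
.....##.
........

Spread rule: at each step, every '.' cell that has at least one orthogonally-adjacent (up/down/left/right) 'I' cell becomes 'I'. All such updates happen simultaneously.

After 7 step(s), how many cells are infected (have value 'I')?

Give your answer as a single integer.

Answer: 44

Derivation:
Step 0 (initial): 1 infected
Step 1: +4 new -> 5 infected
Step 2: +7 new -> 12 infected
Step 3: +11 new -> 23 infected
Step 4: +9 new -> 32 infected
Step 5: +7 new -> 39 infected
Step 6: +4 new -> 43 infected
Step 7: +1 new -> 44 infected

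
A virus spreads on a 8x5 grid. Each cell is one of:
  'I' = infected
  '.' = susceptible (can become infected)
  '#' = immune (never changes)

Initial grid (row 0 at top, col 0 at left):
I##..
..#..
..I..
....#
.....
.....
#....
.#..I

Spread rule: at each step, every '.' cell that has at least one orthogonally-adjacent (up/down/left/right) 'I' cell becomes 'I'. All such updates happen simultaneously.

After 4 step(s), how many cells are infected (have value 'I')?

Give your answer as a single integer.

Answer: 32

Derivation:
Step 0 (initial): 3 infected
Step 1: +6 new -> 9 infected
Step 2: +10 new -> 19 infected
Step 3: +9 new -> 28 infected
Step 4: +4 new -> 32 infected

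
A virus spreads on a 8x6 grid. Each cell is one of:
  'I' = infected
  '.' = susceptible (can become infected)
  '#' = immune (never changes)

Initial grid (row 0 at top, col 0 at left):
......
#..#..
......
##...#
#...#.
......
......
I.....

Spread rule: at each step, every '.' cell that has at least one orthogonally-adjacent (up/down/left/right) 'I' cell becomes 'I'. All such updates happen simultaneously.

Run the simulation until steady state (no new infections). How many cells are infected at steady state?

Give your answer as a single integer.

Step 0 (initial): 1 infected
Step 1: +2 new -> 3 infected
Step 2: +3 new -> 6 infected
Step 3: +3 new -> 9 infected
Step 4: +4 new -> 13 infected
Step 5: +4 new -> 17 infected
Step 6: +4 new -> 21 infected
Step 7: +3 new -> 24 infected
Step 8: +5 new -> 29 infected
Step 9: +4 new -> 33 infected
Step 10: +4 new -> 37 infected
Step 11: +3 new -> 40 infected
Step 12: +1 new -> 41 infected
Step 13: +0 new -> 41 infected

Answer: 41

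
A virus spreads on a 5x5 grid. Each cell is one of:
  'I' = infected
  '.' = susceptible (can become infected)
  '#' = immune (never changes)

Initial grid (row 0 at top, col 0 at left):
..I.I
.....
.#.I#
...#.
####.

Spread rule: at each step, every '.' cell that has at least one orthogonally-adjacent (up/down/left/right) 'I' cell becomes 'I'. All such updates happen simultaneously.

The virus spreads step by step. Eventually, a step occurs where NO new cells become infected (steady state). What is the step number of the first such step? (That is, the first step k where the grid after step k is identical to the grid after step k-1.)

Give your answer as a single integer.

Answer: 5

Derivation:
Step 0 (initial): 3 infected
Step 1: +6 new -> 9 infected
Step 2: +3 new -> 12 infected
Step 3: +2 new -> 14 infected
Step 4: +2 new -> 16 infected
Step 5: +0 new -> 16 infected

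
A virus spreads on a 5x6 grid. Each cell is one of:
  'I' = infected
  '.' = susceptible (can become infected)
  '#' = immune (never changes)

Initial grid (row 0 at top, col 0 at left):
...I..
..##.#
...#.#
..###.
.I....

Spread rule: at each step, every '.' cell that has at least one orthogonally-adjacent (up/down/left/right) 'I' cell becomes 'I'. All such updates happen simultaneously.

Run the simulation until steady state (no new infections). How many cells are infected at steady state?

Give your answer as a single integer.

Step 0 (initial): 2 infected
Step 1: +5 new -> 7 infected
Step 2: +6 new -> 13 infected
Step 3: +6 new -> 19 infected
Step 4: +2 new -> 21 infected
Step 5: +1 new -> 22 infected
Step 6: +0 new -> 22 infected

Answer: 22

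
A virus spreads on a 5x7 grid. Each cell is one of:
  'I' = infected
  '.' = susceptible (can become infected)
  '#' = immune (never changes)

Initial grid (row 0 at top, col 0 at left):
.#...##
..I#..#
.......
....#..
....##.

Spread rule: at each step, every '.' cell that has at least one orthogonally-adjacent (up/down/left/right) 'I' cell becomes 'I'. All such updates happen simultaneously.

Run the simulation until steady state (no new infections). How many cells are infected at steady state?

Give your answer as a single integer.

Answer: 27

Derivation:
Step 0 (initial): 1 infected
Step 1: +3 new -> 4 infected
Step 2: +5 new -> 9 infected
Step 3: +7 new -> 16 infected
Step 4: +5 new -> 21 infected
Step 5: +4 new -> 25 infected
Step 6: +1 new -> 26 infected
Step 7: +1 new -> 27 infected
Step 8: +0 new -> 27 infected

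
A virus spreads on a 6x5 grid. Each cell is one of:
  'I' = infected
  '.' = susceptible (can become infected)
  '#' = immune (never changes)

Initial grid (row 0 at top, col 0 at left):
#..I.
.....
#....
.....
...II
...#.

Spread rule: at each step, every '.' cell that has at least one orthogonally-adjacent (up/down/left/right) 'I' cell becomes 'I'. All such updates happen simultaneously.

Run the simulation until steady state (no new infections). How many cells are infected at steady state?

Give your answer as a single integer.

Answer: 27

Derivation:
Step 0 (initial): 3 infected
Step 1: +7 new -> 10 infected
Step 2: +8 new -> 18 infected
Step 3: +5 new -> 23 infected
Step 4: +4 new -> 27 infected
Step 5: +0 new -> 27 infected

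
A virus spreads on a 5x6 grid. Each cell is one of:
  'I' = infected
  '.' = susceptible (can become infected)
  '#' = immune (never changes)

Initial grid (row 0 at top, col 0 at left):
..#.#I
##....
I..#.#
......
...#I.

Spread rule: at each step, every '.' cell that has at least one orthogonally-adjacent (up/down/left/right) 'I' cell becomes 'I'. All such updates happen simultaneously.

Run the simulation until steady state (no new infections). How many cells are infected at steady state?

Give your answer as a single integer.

Step 0 (initial): 3 infected
Step 1: +5 new -> 8 infected
Step 2: +7 new -> 15 infected
Step 3: +4 new -> 19 infected
Step 4: +2 new -> 21 infected
Step 5: +0 new -> 21 infected

Answer: 21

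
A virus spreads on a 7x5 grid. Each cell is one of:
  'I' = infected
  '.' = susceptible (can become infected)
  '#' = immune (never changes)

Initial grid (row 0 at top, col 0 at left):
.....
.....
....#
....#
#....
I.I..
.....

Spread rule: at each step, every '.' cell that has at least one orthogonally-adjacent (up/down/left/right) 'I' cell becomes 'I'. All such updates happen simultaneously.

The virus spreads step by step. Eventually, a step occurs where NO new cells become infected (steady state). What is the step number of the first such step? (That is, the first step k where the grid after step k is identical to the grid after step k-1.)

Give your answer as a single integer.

Answer: 8

Derivation:
Step 0 (initial): 2 infected
Step 1: +5 new -> 7 infected
Step 2: +6 new -> 13 infected
Step 3: +5 new -> 18 infected
Step 4: +4 new -> 22 infected
Step 5: +4 new -> 26 infected
Step 6: +4 new -> 30 infected
Step 7: +2 new -> 32 infected
Step 8: +0 new -> 32 infected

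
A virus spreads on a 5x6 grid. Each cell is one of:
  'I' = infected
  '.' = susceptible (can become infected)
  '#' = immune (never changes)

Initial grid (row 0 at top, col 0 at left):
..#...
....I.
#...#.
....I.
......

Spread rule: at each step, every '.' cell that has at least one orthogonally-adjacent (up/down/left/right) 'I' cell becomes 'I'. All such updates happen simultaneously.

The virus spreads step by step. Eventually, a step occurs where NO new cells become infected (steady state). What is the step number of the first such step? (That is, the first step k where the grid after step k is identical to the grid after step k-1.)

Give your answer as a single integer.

Answer: 6

Derivation:
Step 0 (initial): 2 infected
Step 1: +6 new -> 8 infected
Step 2: +8 new -> 16 infected
Step 3: +4 new -> 20 infected
Step 4: +5 new -> 25 infected
Step 5: +2 new -> 27 infected
Step 6: +0 new -> 27 infected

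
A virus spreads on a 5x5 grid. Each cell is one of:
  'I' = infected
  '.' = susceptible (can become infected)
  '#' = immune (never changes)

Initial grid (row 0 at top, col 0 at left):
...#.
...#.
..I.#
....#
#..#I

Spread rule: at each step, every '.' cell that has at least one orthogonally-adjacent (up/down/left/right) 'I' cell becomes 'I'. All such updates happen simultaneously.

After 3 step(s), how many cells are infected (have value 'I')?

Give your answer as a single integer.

Step 0 (initial): 2 infected
Step 1: +4 new -> 6 infected
Step 2: +6 new -> 12 infected
Step 3: +4 new -> 16 infected

Answer: 16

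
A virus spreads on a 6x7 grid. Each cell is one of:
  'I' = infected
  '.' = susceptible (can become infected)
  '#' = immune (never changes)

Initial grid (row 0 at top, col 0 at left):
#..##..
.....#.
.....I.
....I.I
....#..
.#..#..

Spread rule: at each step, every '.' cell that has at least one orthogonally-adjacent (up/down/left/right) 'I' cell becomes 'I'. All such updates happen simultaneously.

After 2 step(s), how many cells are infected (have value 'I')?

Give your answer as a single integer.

Answer: 15

Derivation:
Step 0 (initial): 3 infected
Step 1: +5 new -> 8 infected
Step 2: +7 new -> 15 infected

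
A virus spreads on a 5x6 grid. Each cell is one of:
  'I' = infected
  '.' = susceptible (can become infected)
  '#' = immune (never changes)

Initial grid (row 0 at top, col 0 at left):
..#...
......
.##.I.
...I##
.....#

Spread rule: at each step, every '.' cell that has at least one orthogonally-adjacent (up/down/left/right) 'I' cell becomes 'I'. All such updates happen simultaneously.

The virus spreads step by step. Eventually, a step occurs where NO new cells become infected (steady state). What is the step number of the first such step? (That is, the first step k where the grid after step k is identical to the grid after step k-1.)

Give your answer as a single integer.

Step 0 (initial): 2 infected
Step 1: +5 new -> 7 infected
Step 2: +6 new -> 13 infected
Step 3: +5 new -> 18 infected
Step 4: +3 new -> 21 infected
Step 5: +2 new -> 23 infected
Step 6: +1 new -> 24 infected
Step 7: +0 new -> 24 infected

Answer: 7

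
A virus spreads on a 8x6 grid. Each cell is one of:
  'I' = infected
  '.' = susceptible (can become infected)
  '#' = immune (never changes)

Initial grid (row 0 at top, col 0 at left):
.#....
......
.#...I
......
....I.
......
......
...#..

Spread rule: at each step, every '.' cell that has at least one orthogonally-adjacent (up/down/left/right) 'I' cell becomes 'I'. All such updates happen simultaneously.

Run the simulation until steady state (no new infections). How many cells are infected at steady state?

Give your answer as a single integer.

Step 0 (initial): 2 infected
Step 1: +7 new -> 9 infected
Step 2: +8 new -> 17 infected
Step 3: +9 new -> 26 infected
Step 4: +7 new -> 33 infected
Step 5: +6 new -> 39 infected
Step 6: +4 new -> 43 infected
Step 7: +2 new -> 45 infected
Step 8: +0 new -> 45 infected

Answer: 45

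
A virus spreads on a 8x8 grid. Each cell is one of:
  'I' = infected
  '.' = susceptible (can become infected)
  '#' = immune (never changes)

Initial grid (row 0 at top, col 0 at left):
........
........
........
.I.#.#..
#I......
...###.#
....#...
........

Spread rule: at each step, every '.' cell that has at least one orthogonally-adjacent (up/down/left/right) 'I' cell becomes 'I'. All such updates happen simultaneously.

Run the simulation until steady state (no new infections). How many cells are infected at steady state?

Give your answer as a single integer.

Answer: 56

Derivation:
Step 0 (initial): 2 infected
Step 1: +5 new -> 7 infected
Step 2: +7 new -> 14 infected
Step 3: +8 new -> 22 infected
Step 4: +9 new -> 31 infected
Step 5: +5 new -> 36 infected
Step 6: +7 new -> 43 infected
Step 7: +6 new -> 49 infected
Step 8: +5 new -> 54 infected
Step 9: +2 new -> 56 infected
Step 10: +0 new -> 56 infected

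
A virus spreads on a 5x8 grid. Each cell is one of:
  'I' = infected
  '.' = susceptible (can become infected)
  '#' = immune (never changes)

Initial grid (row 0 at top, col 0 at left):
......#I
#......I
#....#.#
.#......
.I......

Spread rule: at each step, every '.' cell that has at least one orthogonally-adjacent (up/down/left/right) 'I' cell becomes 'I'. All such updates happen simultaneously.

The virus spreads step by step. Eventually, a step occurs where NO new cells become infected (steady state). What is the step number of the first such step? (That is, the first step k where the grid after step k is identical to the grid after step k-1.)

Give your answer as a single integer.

Step 0 (initial): 3 infected
Step 1: +3 new -> 6 infected
Step 2: +5 new -> 11 infected
Step 3: +6 new -> 17 infected
Step 4: +11 new -> 28 infected
Step 5: +4 new -> 32 infected
Step 6: +1 new -> 33 infected
Step 7: +1 new -> 34 infected
Step 8: +0 new -> 34 infected

Answer: 8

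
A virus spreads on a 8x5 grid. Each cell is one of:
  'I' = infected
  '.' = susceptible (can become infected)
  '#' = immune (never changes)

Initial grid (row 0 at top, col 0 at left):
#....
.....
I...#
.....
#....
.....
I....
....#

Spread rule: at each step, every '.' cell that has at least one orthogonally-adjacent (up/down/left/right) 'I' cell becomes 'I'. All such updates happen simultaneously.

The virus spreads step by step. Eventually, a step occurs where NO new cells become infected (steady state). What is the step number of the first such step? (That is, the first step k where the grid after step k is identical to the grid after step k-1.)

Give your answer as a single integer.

Answer: 7

Derivation:
Step 0 (initial): 2 infected
Step 1: +6 new -> 8 infected
Step 2: +6 new -> 14 infected
Step 3: +8 new -> 22 infected
Step 4: +7 new -> 29 infected
Step 5: +5 new -> 34 infected
Step 6: +2 new -> 36 infected
Step 7: +0 new -> 36 infected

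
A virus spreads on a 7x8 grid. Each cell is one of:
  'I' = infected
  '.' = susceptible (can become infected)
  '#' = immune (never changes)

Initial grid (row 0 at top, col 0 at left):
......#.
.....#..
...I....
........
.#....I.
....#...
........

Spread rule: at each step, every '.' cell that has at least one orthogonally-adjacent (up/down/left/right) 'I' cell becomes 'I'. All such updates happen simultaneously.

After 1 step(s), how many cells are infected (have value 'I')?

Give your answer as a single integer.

Answer: 10

Derivation:
Step 0 (initial): 2 infected
Step 1: +8 new -> 10 infected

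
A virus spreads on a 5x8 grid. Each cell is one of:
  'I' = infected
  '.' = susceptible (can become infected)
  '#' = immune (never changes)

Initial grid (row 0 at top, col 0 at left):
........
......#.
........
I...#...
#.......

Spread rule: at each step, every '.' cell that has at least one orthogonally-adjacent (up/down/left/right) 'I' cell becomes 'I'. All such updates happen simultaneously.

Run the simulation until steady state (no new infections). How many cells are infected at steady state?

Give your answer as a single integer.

Step 0 (initial): 1 infected
Step 1: +2 new -> 3 infected
Step 2: +4 new -> 7 infected
Step 3: +5 new -> 12 infected
Step 4: +4 new -> 16 infected
Step 5: +4 new -> 20 infected
Step 6: +4 new -> 24 infected
Step 7: +5 new -> 29 infected
Step 8: +4 new -> 33 infected
Step 9: +3 new -> 36 infected
Step 10: +1 new -> 37 infected
Step 11: +0 new -> 37 infected

Answer: 37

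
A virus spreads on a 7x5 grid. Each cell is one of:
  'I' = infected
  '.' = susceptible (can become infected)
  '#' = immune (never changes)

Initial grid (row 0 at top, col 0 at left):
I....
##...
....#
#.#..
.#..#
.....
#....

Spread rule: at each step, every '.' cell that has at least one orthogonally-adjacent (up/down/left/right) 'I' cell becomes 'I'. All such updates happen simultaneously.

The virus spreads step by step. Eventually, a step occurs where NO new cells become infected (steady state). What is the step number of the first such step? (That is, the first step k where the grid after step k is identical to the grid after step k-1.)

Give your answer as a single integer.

Answer: 13

Derivation:
Step 0 (initial): 1 infected
Step 1: +1 new -> 2 infected
Step 2: +1 new -> 3 infected
Step 3: +2 new -> 5 infected
Step 4: +3 new -> 8 infected
Step 5: +3 new -> 11 infected
Step 6: +3 new -> 14 infected
Step 7: +2 new -> 16 infected
Step 8: +2 new -> 18 infected
Step 9: +3 new -> 21 infected
Step 10: +3 new -> 24 infected
Step 11: +2 new -> 26 infected
Step 12: +1 new -> 27 infected
Step 13: +0 new -> 27 infected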